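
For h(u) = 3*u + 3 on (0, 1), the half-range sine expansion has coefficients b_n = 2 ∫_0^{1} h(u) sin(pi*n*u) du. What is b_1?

18/pi

b_1 = 2 ∫_0^{1} (3*u + 3) sin(pi*u) du.
Integrating by parts (boundary term plus one more integral), an antiderivative of (3*u + 3) sin(pi*u) is -3*u*cos(pi*u)/pi + 3*sin(pi*u)/pi**2 - 3*cos(pi*u)/pi; evaluating from 0 to 1: ∫_{0}^{1} (3*u + 3) sin(pi*u) du = (6/pi) - (-3/pi) = 9/pi.
Hence b_1 = 2·(9/pi) = 18/pi.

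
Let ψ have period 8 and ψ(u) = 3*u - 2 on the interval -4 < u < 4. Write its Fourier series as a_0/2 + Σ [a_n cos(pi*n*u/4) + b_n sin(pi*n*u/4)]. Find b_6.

-4/pi

b_6 = 1/4 ∫_{-4}^{4} ψ(u) sin(3*pi*u/2) du.
Integrating by parts (boundary term plus one more integral), an antiderivative of (3*u - 2) sin(3*pi*u/2) is -2*u*cos(3*pi*u/2)/pi + 4*sin(3*pi*u/2)/(3*pi**2) + 4*cos(3*pi*u/2)/(3*pi); evaluating from -4 to 4: ∫_{-4}^{4} (3*u - 2) sin(3*pi*u/2) du = (-20/(3*pi)) - (28/(3*pi)) = -16/pi.
Hence b_6 = (1/4)·(-16/pi) = -4/pi.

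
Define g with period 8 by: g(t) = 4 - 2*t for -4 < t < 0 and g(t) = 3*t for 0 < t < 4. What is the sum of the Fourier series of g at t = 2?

6

g is continuous at t = 2 with value 6, so the series converges to 6 there.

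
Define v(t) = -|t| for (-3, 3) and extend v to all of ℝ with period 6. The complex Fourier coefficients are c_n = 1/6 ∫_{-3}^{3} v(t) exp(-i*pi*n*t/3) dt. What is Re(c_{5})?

Since v is real-valued, Re(c_{5}) = 1/6 ∫_{-3}^{3} v(t) cos(5*pi*t/3) dt = a_{5}/2.
v is even and cos(5*pi*t/3) is even, so the integrand is even: ∫_{-3}^{3} v(t) cos(5*pi*t/3) dt = 2∫_0^{3} v(t) cos(5*pi*t/3) dt.
Integrating by parts (boundary term plus one more integral), an antiderivative of (-t) cos(5*pi*t/3) is -3*t*sin(5*pi*t/3)/(5*pi) - 9*cos(5*pi*t/3)/(25*pi**2); evaluating from 0 to 3: ∫_{0}^{3} (-t) cos(5*pi*t/3) dt = (9/(25*pi**2)) - (-9/(25*pi**2)) = 18/(25*pi**2).
So ∫_{-3}^{3} v(t) cos(5*pi*t/3) dt = 36/(25*pi**2).
Hence Re(c_{5}) = (1/6)·(36/(25*pi**2)) = 6/(25*pi**2).

6/(25*pi**2)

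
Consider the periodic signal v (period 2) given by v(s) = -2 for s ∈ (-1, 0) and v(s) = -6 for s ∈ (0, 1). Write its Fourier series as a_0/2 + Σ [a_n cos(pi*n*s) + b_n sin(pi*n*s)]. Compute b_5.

-8/(5*pi)

b_5 = ∫_{-1}^{1} v(s) sin(5*pi*s) ds.
Split the integral at the breakpoints.
Directly, an antiderivative of (-2) sin(5*pi*s) is 2*cos(5*pi*s)/(5*pi); evaluating from -1 to 0: ∫_{-1}^{0} (-2) sin(5*pi*s) ds = (2/(5*pi)) - (-2/(5*pi)) = 4/(5*pi).
Directly, an antiderivative of (-6) sin(5*pi*s) is 6*cos(5*pi*s)/(5*pi); evaluating from 0 to 1: ∫_{0}^{1} (-6) sin(5*pi*s) ds = (-6/(5*pi)) - (6/(5*pi)) = -12/(5*pi).
Summing the pieces gives b_5 = -8/(5*pi).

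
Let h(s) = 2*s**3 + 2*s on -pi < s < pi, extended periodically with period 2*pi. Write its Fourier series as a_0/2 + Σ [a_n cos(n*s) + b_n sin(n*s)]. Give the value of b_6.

-2*pi**2/3 - 5/9

b_6 = 1/pi ∫_{-pi}^{pi} h(s) sin(6*s) ds.
h is odd and sin(6*s) is odd, so the integrand is even and b_6 = 2/pi ∫_0^{pi} h(s) sin(6*s) ds.
Integrating by parts three times (tabular method), an antiderivative of (2*s**3 + 2*s) sin(6*s) is -s**3*cos(6*s)/3 + s**2*sin(6*s)/6 - 5*s*cos(6*s)/18 + 5*sin(6*s)/108; evaluating from 0 to pi: ∫_{0}^{pi} (2*s**3 + 2*s) sin(6*s) ds = (-pi*(5 + 6*pi**2)/18) - (0) = -pi*(5 + 6*pi**2)/18.
Hence b_6 = (2/pi)·(-pi*(5 + 6*pi**2)/18) = -2*pi**2/3 - 5/9.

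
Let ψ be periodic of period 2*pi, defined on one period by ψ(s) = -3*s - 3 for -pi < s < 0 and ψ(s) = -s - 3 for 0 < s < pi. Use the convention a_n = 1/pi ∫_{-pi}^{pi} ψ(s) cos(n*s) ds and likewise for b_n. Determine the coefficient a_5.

a_5 = 1/pi ∫_{-pi}^{pi} ψ(s) cos(5*s) ds.
Split the integral at the breakpoints.
Integrating by parts (boundary term plus one more integral), an antiderivative of (-3*s - 3) cos(5*s) is -3*s*sin(5*s)/5 - 3*sin(5*s)/5 - 3*cos(5*s)/25; evaluating from -pi to 0: ∫_{-pi}^{0} (-3*s - 3) cos(5*s) ds = (-3/25) - (3/25) = -6/25.
Integrating by parts (boundary term plus one more integral), an antiderivative of (-s - 3) cos(5*s) is -s*sin(5*s)/5 - 3*sin(5*s)/5 - cos(5*s)/25; evaluating from 0 to pi: ∫_{0}^{pi} (-s - 3) cos(5*s) ds = (1/25) - (-1/25) = 2/25.
Summing the pieces and multiplying by (1/pi) gives a_5 = -4/(25*pi).

-4/(25*pi)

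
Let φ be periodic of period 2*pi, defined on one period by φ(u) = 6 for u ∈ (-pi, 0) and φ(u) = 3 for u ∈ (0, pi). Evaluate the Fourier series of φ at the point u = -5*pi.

u = -5*pi differs from u = -pi by -2 full period(s), and the series is 2*pi-periodic.
At u = -pi the one-sided limits are φ(-pi^-) = 3 and φ(-pi^+) = 6.
By Dirichlet's theorem the series converges to their average, [(3) + (6)]/2 = 9/2.

9/2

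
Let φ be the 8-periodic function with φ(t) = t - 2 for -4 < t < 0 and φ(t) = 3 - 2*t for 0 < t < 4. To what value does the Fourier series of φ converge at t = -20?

t = -20 differs from t = -4 by -2 full period(s), and the series is 8-periodic.
At t = -4 the one-sided limits are φ(-4^-) = -5 and φ(-4^+) = -6.
By Dirichlet's theorem the series converges to their average, [(-5) + (-6)]/2 = -11/2.

-11/2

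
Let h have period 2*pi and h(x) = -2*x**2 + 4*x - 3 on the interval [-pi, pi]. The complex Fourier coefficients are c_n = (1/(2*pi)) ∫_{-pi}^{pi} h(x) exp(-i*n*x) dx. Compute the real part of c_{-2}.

Since h is real-valued, Re(c_{-2}) = (1/(2*pi)) ∫_{-pi}^{pi} h(x) cos(-2*x) dx = a_{2}/2.
Integrating by parts twice (tabular method), an antiderivative of (-2*x**2 + 4*x - 3) cos(-2*x) is -x**2*sin(2*x) + 2*x*sin(2*x) - x*cos(2*x) - sin(2*x) + cos(2*x); evaluating from -pi to pi: ∫_{-pi}^{pi} (-2*x**2 + 4*x - 3) cos(-2*x) dx = (1 - pi) - (1 + pi) = -2*pi.
Hence Re(c_{-2}) = (1/(2*pi))·(-2*pi) = -1.

-1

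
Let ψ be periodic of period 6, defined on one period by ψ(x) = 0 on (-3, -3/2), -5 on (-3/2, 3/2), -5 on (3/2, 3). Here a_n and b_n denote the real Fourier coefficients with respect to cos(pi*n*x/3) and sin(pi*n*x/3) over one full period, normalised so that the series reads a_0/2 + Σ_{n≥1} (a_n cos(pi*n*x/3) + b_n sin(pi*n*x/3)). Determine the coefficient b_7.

-5/(7*pi)

b_7 = 1/3 ∫_{-3}^{3} ψ(x) sin(7*pi*x/3) dx.
Split the integral at the breakpoints.
∫_{-3}^{-3/2} (0) sin(7*pi*x/3) dx = 0.
Directly, an antiderivative of (-5) sin(7*pi*x/3) is 15*cos(7*pi*x/3)/(7*pi); evaluating from -3/2 to 3/2: ∫_{-3/2}^{3/2} (-5) sin(7*pi*x/3) dx = (0) - (0) = 0.
Directly, an antiderivative of (-5) sin(7*pi*x/3) is 15*cos(7*pi*x/3)/(7*pi); evaluating from 3/2 to 3: ∫_{3/2}^{3} (-5) sin(7*pi*x/3) dx = (-15/(7*pi)) - (0) = -15/(7*pi).
Summing the pieces and multiplying by (1/3) gives b_7 = -5/(7*pi).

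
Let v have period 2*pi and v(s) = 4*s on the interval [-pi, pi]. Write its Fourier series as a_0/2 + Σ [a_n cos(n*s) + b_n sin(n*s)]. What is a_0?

0

a_0 = 1/pi ∫_{-pi}^{pi} v(s) ds = 1/pi · (0) = 0.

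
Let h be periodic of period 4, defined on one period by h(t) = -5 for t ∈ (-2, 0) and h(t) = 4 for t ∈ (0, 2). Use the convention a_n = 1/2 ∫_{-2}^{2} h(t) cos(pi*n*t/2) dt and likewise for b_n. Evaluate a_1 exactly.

0

a_1 = 1/2 ∫_{-2}^{2} h(t) cos(pi*t/2) dt.
Split the integral at the breakpoints.
Directly, an antiderivative of (-5) cos(pi*t/2) is -10*sin(pi*t/2)/pi; evaluating from -2 to 0: ∫_{-2}^{0} (-5) cos(pi*t/2) dt = (0) - (0) = 0.
Directly, an antiderivative of (4) cos(pi*t/2) is 8*sin(pi*t/2)/pi; evaluating from 0 to 2: ∫_{0}^{2} (4) cos(pi*t/2) dt = (0) - (0) = 0.
Summing the pieces and multiplying by (1/2) gives a_1 = 0.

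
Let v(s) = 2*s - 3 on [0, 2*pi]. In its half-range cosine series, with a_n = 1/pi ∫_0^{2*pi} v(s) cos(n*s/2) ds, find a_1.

a_1 = 1/pi ∫_0^{2*pi} (2*s - 3) cos(s/2) ds.
Integrating by parts (boundary term plus one more integral), an antiderivative of (2*s - 3) cos(s/2) is 4*s*sin(s/2) - 6*sin(s/2) + 8*cos(s/2); evaluating from 0 to 2*pi: ∫_{0}^{2*pi} (2*s - 3) cos(s/2) ds = (-8) - (8) = -16.
Hence a_1 = (1/pi)·(-16) = -16/pi.

-16/pi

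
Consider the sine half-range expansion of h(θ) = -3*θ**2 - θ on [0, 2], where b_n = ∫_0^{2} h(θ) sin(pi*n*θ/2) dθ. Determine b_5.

4*(24 - 175*pi**2)/(125*pi**3)

b_5 = ∫_0^{2} (-3*θ**2 - θ) sin(5*pi*θ/2) dθ.
Integrating by parts twice (tabular method), an antiderivative of (-3*θ**2 - θ) sin(5*pi*θ/2) is 6*θ**2*cos(5*pi*θ/2)/(5*pi) - 24*θ*sin(5*pi*θ/2)/(25*pi**2) + 2*θ*cos(5*pi*θ/2)/(5*pi) - 4*sin(5*pi*θ/2)/(25*pi**2) - 48*cos(5*pi*θ/2)/(125*pi**3); evaluating from 0 to 2: ∫_{0}^{2} (-3*θ**2 - θ) sin(5*pi*θ/2) dθ = (4*(12 - 175*pi**2)/(125*pi**3)) - (-48/(125*pi**3)) = 4*(24 - 175*pi**2)/(125*pi**3).
Hence b_5 = 4*(24 - 175*pi**2)/(125*pi**3).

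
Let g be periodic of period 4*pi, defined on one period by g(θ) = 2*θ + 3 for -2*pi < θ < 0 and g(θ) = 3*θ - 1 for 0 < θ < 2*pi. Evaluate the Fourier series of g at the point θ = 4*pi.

θ = 4*pi differs from θ = 0 by 1 full period(s), and the series is 4*pi-periodic.
At θ = 0 the one-sided limits are g(0^-) = 3 and g(0^+) = -1.
By Dirichlet's theorem the series converges to their average, [(3) + (-1)]/2 = 1.

1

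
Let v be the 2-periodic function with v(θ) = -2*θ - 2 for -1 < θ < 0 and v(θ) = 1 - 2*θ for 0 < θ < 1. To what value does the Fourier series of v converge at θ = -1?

-1/2

θ = -1 differs from θ = 1 by -1 full period(s), and the series is 2-periodic.
At θ = 1 the one-sided limits are v(1^-) = -1 and v(1^+) = 0.
By Dirichlet's theorem the series converges to their average, [(-1) + (0)]/2 = -1/2.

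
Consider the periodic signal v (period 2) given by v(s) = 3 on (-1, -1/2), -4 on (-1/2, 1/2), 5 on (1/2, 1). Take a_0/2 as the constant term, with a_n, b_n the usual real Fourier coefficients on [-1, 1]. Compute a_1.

-16/pi

a_1 = ∫_{-1}^{1} v(s) cos(pi*s) ds.
Split the integral at the breakpoints.
Directly, an antiderivative of (3) cos(pi*s) is 3*sin(pi*s)/pi; evaluating from -1 to -1/2: ∫_{-1}^{-1/2} (3) cos(pi*s) ds = (-3/pi) - (0) = -3/pi.
Directly, an antiderivative of (-4) cos(pi*s) is -4*sin(pi*s)/pi; evaluating from -1/2 to 1/2: ∫_{-1/2}^{1/2} (-4) cos(pi*s) ds = (-4/pi) - (4/pi) = -8/pi.
Directly, an antiderivative of (5) cos(pi*s) is 5*sin(pi*s)/pi; evaluating from 1/2 to 1: ∫_{1/2}^{1} (5) cos(pi*s) ds = (0) - (5/pi) = -5/pi.
Summing the pieces gives a_1 = -16/pi.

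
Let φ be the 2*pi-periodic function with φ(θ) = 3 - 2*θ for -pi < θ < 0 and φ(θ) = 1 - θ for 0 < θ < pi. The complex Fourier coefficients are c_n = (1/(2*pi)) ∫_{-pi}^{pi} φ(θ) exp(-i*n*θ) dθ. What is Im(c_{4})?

Since φ is real-valued, Im(c_{4}) = -(1/(2*pi)) ∫_{-pi}^{pi} φ(θ) sin(4*θ) dθ = -b_{4}/2.
Split the integral at the breakpoints.
Integrating by parts (boundary term plus one more integral), an antiderivative of (3 - 2*θ) sin(4*θ) is θ*cos(4*θ)/2 - sin(4*θ)/8 - 3*cos(4*θ)/4; evaluating from -pi to 0: ∫_{-pi}^{0} (3 - 2*θ) sin(4*θ) dθ = (-3/4) - (-pi/2 - 3/4) = pi/2.
Integrating by parts (boundary term plus one more integral), an antiderivative of (1 - θ) sin(4*θ) is θ*cos(4*θ)/4 - sin(4*θ)/16 - cos(4*θ)/4; evaluating from 0 to pi: ∫_{0}^{pi} (1 - θ) sin(4*θ) dθ = (-1/4 + pi/4) - (-1/4) = pi/4.
So ∫_{-pi}^{pi} φ(θ) sin(4*θ) dθ = 3*pi/4.
Hence Im(c_{4}) = (-1/(2*pi))·(3*pi/4) = -3/8.

-3/8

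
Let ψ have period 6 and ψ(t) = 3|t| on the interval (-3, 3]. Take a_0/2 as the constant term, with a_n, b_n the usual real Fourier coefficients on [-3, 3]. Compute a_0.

a_0 = 1/3 ∫_{-3}^{3} ψ(t) dt = 1/3 · (27) = 9.

9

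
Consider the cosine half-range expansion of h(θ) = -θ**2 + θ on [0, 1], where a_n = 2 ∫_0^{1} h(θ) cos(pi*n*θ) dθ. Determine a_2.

a_2 = 2 ∫_0^{1} (-θ**2 + θ) cos(2*pi*θ) dθ.
Integrating by parts twice (tabular method), an antiderivative of (-θ**2 + θ) cos(2*pi*θ) is -θ**2*sin(2*pi*θ)/(2*pi) + θ*sin(2*pi*θ)/(2*pi) - θ*cos(2*pi*θ)/(2*pi**2) + sin(2*pi*θ)/(4*pi**3) + cos(2*pi*θ)/(4*pi**2); evaluating from 0 to 1: ∫_{0}^{1} (-θ**2 + θ) cos(2*pi*θ) dθ = (-1/(4*pi**2)) - (1/(4*pi**2)) = -1/(2*pi**2).
Hence a_2 = 2·(-1/(2*pi**2)) = -1/pi**2.

-1/pi**2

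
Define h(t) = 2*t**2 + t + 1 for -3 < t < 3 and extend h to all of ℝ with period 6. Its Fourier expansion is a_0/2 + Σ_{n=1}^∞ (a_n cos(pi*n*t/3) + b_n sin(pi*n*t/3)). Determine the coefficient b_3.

b_3 = 1/3 ∫_{-3}^{3} h(t) sin(pi*t) dt.
Integrating by parts twice (tabular method), an antiderivative of (2*t**2 + t + 1) sin(pi*t) is -2*t**2*cos(pi*t)/pi + 4*t*sin(pi*t)/pi**2 - t*cos(pi*t)/pi + sin(pi*t)/pi**2 - cos(pi*t)/pi + 4*cos(pi*t)/pi**3; evaluating from -3 to 3: ∫_{-3}^{3} (2*t**2 + t + 1) sin(pi*t) dt = (-4/pi**3 + 22/pi) - (-4/pi**3 + 16/pi) = 6/pi.
Hence b_3 = (1/3)·(6/pi) = 2/pi.

2/pi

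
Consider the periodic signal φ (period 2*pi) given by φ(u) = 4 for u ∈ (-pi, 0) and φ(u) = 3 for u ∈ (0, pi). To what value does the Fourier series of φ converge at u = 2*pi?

u = 2*pi differs from u = 0 by 1 full period(s), and the series is 2*pi-periodic.
At u = 0 the one-sided limits are φ(0^-) = 4 and φ(0^+) = 3.
By Dirichlet's theorem the series converges to their average, [(4) + (3)]/2 = 7/2.

7/2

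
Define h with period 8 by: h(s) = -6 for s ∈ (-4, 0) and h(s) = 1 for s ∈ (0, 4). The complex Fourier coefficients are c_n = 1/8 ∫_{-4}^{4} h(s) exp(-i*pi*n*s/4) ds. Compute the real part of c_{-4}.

Since h is real-valued, Re(c_{-4}) = 1/8 ∫_{-4}^{4} h(s) cos(-pi*s) ds = a_{4}/2.
Split the integral at the breakpoints.
Directly, an antiderivative of (-6) cos(-pi*s) is -6*sin(pi*s)/pi; evaluating from -4 to 0: ∫_{-4}^{0} (-6) cos(-pi*s) ds = (0) - (0) = 0.
Directly, an antiderivative of (1) cos(-pi*s) is sin(pi*s)/pi; evaluating from 0 to 4: ∫_{0}^{4} (1) cos(-pi*s) ds = (0) - (0) = 0.
So ∫_{-4}^{4} h(s) cos(-pi*s) ds = 0.
Hence Re(c_{-4}) = (1/8)·(0) = 0.

0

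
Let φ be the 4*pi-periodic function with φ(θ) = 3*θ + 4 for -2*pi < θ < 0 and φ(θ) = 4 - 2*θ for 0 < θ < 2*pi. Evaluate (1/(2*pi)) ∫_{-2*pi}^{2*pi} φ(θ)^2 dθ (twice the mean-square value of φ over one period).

-40*pi + 32 + 52*pi**2/3

(1/(2*pi)) ∫_{-2*pi}^{2*pi} φ(θ)^2 dθ = (1/(2*pi)) · (8*pi*(-30*pi + 24 + 13*pi**2)/3) = -40*pi + 32 + 52*pi**2/3.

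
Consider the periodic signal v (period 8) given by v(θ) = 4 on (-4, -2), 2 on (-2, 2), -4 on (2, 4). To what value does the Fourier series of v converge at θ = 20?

θ = 20 differs from θ = 4 by 2 full period(s), and the series is 8-periodic.
At θ = 4 the one-sided limits are v(4^-) = -4 and v(4^+) = 4.
By Dirichlet's theorem the series converges to their average, [(-4) + (4)]/2 = 0.

0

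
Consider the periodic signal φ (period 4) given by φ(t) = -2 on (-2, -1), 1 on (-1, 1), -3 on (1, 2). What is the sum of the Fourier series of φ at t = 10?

t = 10 differs from t = 2 by 2 full period(s), and the series is 4-periodic.
At t = 2 the one-sided limits are φ(2^-) = -3 and φ(2^+) = -2.
By Dirichlet's theorem the series converges to their average, [(-3) + (-2)]/2 = -5/2.

-5/2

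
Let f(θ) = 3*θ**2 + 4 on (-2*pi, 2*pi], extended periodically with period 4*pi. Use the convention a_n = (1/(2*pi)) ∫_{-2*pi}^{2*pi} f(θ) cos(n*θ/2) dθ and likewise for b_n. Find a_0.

a_0 = (1/(2*pi)) ∫_{-2*pi}^{2*pi} f(θ) dθ = (1/(2*pi)) · (16*pi*(1 + pi**2)) = 8 + 8*pi**2.

8 + 8*pi**2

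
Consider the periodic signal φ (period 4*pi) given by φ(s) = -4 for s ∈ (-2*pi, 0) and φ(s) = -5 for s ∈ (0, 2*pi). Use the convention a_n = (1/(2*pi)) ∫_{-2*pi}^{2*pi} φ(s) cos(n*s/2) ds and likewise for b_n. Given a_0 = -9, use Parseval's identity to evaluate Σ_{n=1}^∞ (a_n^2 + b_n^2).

Parseval: a_0^2/2 + Σ_{n≥1} (a_n^2+b_n^2) = (1/(2*pi)) ∫_{-2*pi}^{2*pi} φ(s)^2 ds = 41.
Subtract a_0^2/2 = 81/2: Σ (a_n^2+b_n^2) = 1/2.

1/2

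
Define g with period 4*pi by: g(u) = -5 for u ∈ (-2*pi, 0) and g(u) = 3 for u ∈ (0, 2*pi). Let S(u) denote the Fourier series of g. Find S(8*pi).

-1

u = 8*pi differs from u = 0 by 2 full period(s), and the series is 4*pi-periodic.
At u = 0 the one-sided limits are g(0^-) = -5 and g(0^+) = 3.
By Dirichlet's theorem the series converges to their average, [(-5) + (3)]/2 = -1.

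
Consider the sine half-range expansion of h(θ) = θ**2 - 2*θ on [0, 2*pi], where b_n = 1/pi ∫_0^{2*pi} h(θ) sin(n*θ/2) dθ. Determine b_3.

b_3 = 1/pi ∫_0^{2*pi} (θ**2 - 2*θ) sin(3*θ/2) dθ.
Integrating by parts twice (tabular method), an antiderivative of (θ**2 - 2*θ) sin(3*θ/2) is -2*θ**2*cos(3*θ/2)/3 + 8*θ*sin(3*θ/2)/9 + 4*θ*cos(3*θ/2)/3 - 8*sin(3*θ/2)/9 + 16*cos(3*θ/2)/27; evaluating from 0 to 2*pi: ∫_{0}^{2*pi} (θ**2 - 2*θ) sin(3*θ/2) dθ = (-8*pi/3 - 16/27 + 8*pi**2/3) - (16/27) = -8*pi/3 - 32/27 + 8*pi**2/3.
Hence b_3 = (1/pi)·(-8*pi/3 - 32/27 + 8*pi**2/3) = 8*(-9*pi - 4 + 9*pi**2)/(27*pi).

8*(-9*pi - 4 + 9*pi**2)/(27*pi)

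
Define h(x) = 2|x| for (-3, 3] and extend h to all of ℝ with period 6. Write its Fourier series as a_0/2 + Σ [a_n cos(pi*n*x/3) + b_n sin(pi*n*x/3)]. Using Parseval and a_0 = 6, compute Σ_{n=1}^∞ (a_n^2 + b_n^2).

6

Parseval: a_0^2/2 + Σ_{n≥1} (a_n^2+b_n^2) = 1/3 ∫_{-3}^{3} h(x)^2 dx = 24.
Subtract a_0^2/2 = 18: Σ (a_n^2+b_n^2) = 6.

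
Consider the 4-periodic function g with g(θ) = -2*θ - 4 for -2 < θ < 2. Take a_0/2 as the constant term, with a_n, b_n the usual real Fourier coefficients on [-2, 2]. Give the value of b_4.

2/pi

b_4 = 1/2 ∫_{-2}^{2} g(θ) sin(2*pi*θ) dθ.
Integrating by parts (boundary term plus one more integral), an antiderivative of (-2*θ - 4) sin(2*pi*θ) is θ*cos(2*pi*θ)/pi - sin(2*pi*θ)/(2*pi**2) + 2*cos(2*pi*θ)/pi; evaluating from -2 to 2: ∫_{-2}^{2} (-2*θ - 4) sin(2*pi*θ) dθ = (4/pi) - (0) = 4/pi.
Hence b_4 = (1/2)·(4/pi) = 2/pi.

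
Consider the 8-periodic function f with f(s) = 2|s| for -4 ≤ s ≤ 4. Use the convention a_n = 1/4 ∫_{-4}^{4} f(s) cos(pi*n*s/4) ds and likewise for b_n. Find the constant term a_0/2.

a_0 = 1/4 ∫_{-4}^{4} f(s) ds = 1/4 · (32) = 8.
So the constant term a_0/2 = 4.

4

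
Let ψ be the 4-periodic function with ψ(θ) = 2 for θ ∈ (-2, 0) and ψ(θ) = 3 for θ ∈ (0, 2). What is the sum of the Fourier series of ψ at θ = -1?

2

ψ is continuous at θ = -1 with value 2, so the series converges to 2 there.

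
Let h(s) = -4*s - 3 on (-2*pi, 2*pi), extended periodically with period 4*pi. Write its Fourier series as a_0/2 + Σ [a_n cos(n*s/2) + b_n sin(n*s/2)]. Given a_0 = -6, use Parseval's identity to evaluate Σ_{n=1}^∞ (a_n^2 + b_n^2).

128*pi**2/3

Parseval: a_0^2/2 + Σ_{n≥1} (a_n^2+b_n^2) = (1/(2*pi)) ∫_{-2*pi}^{2*pi} h(s)^2 ds = 18 + 128*pi**2/3.
Subtract a_0^2/2 = 18: Σ (a_n^2+b_n^2) = 128*pi**2/3.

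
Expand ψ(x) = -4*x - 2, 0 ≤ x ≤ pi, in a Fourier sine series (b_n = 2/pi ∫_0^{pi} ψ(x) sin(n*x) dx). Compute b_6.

b_6 = 2/pi ∫_0^{pi} (-4*x - 2) sin(6*x) dx.
Integrating by parts (boundary term plus one more integral), an antiderivative of (-4*x - 2) sin(6*x) is 2*x*cos(6*x)/3 - sin(6*x)/9 + cos(6*x)/3; evaluating from 0 to pi: ∫_{0}^{pi} (-4*x - 2) sin(6*x) dx = (1/3 + 2*pi/3) - (1/3) = 2*pi/3.
Hence b_6 = (2/pi)·(2*pi/3) = 4/3.

4/3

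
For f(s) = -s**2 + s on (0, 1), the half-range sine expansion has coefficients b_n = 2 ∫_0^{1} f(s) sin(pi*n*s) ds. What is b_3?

8/(27*pi**3)

b_3 = 2 ∫_0^{1} (-s**2 + s) sin(3*pi*s) ds.
Integrating by parts twice (tabular method), an antiderivative of (-s**2 + s) sin(3*pi*s) is s**2*cos(3*pi*s)/(3*pi) - 2*s*sin(3*pi*s)/(9*pi**2) - s*cos(3*pi*s)/(3*pi) + sin(3*pi*s)/(9*pi**2) - 2*cos(3*pi*s)/(27*pi**3); evaluating from 0 to 1: ∫_{0}^{1} (-s**2 + s) sin(3*pi*s) ds = (2/(27*pi**3)) - (-2/(27*pi**3)) = 4/(27*pi**3).
Hence b_3 = 2·(4/(27*pi**3)) = 8/(27*pi**3).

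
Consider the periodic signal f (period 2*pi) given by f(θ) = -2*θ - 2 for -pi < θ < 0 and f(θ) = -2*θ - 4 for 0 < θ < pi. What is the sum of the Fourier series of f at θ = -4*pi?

θ = -4*pi differs from θ = 0 by -2 full period(s), and the series is 2*pi-periodic.
At θ = 0 the one-sided limits are f(0^-) = -2 and f(0^+) = -4.
By Dirichlet's theorem the series converges to their average, [(-2) + (-4)]/2 = -3.

-3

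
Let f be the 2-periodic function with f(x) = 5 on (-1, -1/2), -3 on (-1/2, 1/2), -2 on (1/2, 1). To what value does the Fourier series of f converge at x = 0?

f is continuous at x = 0 with value -3, so the series converges to -3 there.

-3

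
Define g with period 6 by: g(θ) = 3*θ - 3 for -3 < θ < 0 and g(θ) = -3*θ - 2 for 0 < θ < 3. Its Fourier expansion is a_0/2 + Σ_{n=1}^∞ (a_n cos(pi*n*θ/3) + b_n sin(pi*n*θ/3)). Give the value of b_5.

b_5 = 1/3 ∫_{-3}^{3} g(θ) sin(5*pi*θ/3) dθ.
Split the integral at the breakpoints.
Integrating by parts (boundary term plus one more integral), an antiderivative of (3*θ - 3) sin(5*pi*θ/3) is -9*θ*cos(5*pi*θ/3)/(5*pi) + 27*sin(5*pi*θ/3)/(25*pi**2) + 9*cos(5*pi*θ/3)/(5*pi); evaluating from -3 to 0: ∫_{-3}^{0} (3*θ - 3) sin(5*pi*θ/3) dθ = (9/(5*pi)) - (-36/(5*pi)) = 9/pi.
Integrating by parts (boundary term plus one more integral), an antiderivative of (-3*θ - 2) sin(5*pi*θ/3) is 9*θ*cos(5*pi*θ/3)/(5*pi) - 27*sin(5*pi*θ/3)/(25*pi**2) + 6*cos(5*pi*θ/3)/(5*pi); evaluating from 0 to 3: ∫_{0}^{3} (-3*θ - 2) sin(5*pi*θ/3) dθ = (-33/(5*pi)) - (6/(5*pi)) = -39/(5*pi).
Summing the pieces and multiplying by (1/3) gives b_5 = 2/(5*pi).

2/(5*pi)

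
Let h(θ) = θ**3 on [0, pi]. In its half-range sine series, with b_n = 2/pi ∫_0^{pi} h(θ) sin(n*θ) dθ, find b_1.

-12 + 2*pi**2

b_1 = 2/pi ∫_0^{pi} (θ**3) sin(θ) dθ.
Integrating by parts three times (tabular method), an antiderivative of (θ**3) sin(θ) is -θ**3*cos(θ) + 3*θ**2*sin(θ) + 6*θ*cos(θ) - 6*sin(θ); evaluating from 0 to pi: ∫_{0}^{pi} (θ**3) sin(θ) dθ = (pi*(-6 + pi**2)) - (0) = pi*(-6 + pi**2).
Hence b_1 = (2/pi)·(pi*(-6 + pi**2)) = -12 + 2*pi**2.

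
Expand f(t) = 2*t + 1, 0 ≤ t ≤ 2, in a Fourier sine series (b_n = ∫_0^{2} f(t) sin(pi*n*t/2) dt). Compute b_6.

b_6 = ∫_0^{2} (2*t + 1) sin(3*pi*t) dt.
Integrating by parts (boundary term plus one more integral), an antiderivative of (2*t + 1) sin(3*pi*t) is -2*t*cos(3*pi*t)/(3*pi) + 2*sin(3*pi*t)/(9*pi**2) - cos(3*pi*t)/(3*pi); evaluating from 0 to 2: ∫_{0}^{2} (2*t + 1) sin(3*pi*t) dt = (-5/(3*pi)) - (-1/(3*pi)) = -4/(3*pi).
Hence b_6 = -4/(3*pi).

-4/(3*pi)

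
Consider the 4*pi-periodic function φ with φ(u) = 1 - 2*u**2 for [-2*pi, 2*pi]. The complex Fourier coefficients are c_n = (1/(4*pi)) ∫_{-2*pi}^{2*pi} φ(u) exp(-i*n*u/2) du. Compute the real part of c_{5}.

16/25

Since φ is real-valued, Re(c_{5}) = (1/(4*pi)) ∫_{-2*pi}^{2*pi} φ(u) cos(5*u/2) du = a_{5}/2.
φ is even and cos(5*u/2) is even, so the integrand is even: ∫_{-2*pi}^{2*pi} φ(u) cos(5*u/2) du = 2∫_0^{2*pi} φ(u) cos(5*u/2) du.
Integrating by parts twice (tabular method), an antiderivative of (1 - 2*u**2) cos(5*u/2) is -4*u**2*sin(5*u/2)/5 - 16*u*cos(5*u/2)/25 + 82*sin(5*u/2)/125; evaluating from 0 to 2*pi: ∫_{0}^{2*pi} (1 - 2*u**2) cos(5*u/2) du = (32*pi/25) - (0) = 32*pi/25.
So ∫_{-2*pi}^{2*pi} φ(u) cos(5*u/2) du = 64*pi/25.
Hence Re(c_{5}) = (1/(4*pi))·(64*pi/25) = 16/25.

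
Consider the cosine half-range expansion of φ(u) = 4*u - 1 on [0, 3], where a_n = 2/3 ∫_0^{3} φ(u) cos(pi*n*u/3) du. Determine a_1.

-48/pi**2

a_1 = 2/3 ∫_0^{3} (4*u - 1) cos(pi*u/3) du.
Integrating by parts (boundary term plus one more integral), an antiderivative of (4*u - 1) cos(pi*u/3) is 12*u*sin(pi*u/3)/pi - 3*sin(pi*u/3)/pi + 36*cos(pi*u/3)/pi**2; evaluating from 0 to 3: ∫_{0}^{3} (4*u - 1) cos(pi*u/3) du = (-36/pi**2) - (36/pi**2) = -72/pi**2.
Hence a_1 = (2/3)·(-72/pi**2) = -48/pi**2.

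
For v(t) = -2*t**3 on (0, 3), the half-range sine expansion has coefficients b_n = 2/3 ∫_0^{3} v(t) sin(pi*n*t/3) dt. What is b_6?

b_6 = 2/3 ∫_0^{3} (-2*t**3) sin(2*pi*t) dt.
Integrating by parts three times (tabular method), an antiderivative of (-2*t**3) sin(2*pi*t) is t**3*cos(2*pi*t)/pi - 3*t**2*sin(2*pi*t)/(2*pi**2) - 3*t*cos(2*pi*t)/(2*pi**3) + 3*sin(2*pi*t)/(4*pi**4); evaluating from 0 to 3: ∫_{0}^{3} (-2*t**3) sin(2*pi*t) dt = (-9/(2*pi**3) + 27/pi) - (0) = -9/(2*pi**3) + 27/pi.
Hence b_6 = (2/3)·(-9/(2*pi**3) + 27/pi) = -3/pi**3 + 18/pi.

-3/pi**3 + 18/pi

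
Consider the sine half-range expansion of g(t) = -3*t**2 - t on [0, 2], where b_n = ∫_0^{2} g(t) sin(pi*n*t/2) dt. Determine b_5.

b_5 = ∫_0^{2} (-3*t**2 - t) sin(5*pi*t/2) dt.
Integrating by parts twice (tabular method), an antiderivative of (-3*t**2 - t) sin(5*pi*t/2) is 6*t**2*cos(5*pi*t/2)/(5*pi) - 24*t*sin(5*pi*t/2)/(25*pi**2) + 2*t*cos(5*pi*t/2)/(5*pi) - 4*sin(5*pi*t/2)/(25*pi**2) - 48*cos(5*pi*t/2)/(125*pi**3); evaluating from 0 to 2: ∫_{0}^{2} (-3*t**2 - t) sin(5*pi*t/2) dt = (4*(12 - 175*pi**2)/(125*pi**3)) - (-48/(125*pi**3)) = 4*(24 - 175*pi**2)/(125*pi**3).
Hence b_5 = 4*(24 - 175*pi**2)/(125*pi**3).

4*(24 - 175*pi**2)/(125*pi**3)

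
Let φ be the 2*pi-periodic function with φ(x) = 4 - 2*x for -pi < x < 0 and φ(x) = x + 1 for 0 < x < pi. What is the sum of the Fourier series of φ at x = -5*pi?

5/2 + 3*pi/2

x = -5*pi differs from x = -pi by -2 full period(s), and the series is 2*pi-periodic.
At x = -pi the one-sided limits are φ(-pi^-) = 1 + pi and φ(-pi^+) = 4 + 2*pi.
By Dirichlet's theorem the series converges to their average, [(1 + pi) + (4 + 2*pi)]/2 = 5/2 + 3*pi/2.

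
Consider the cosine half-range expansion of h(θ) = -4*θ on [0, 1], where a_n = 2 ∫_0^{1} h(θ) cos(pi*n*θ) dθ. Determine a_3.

16/(9*pi**2)

a_3 = 2 ∫_0^{1} (-4*θ) cos(3*pi*θ) dθ.
Integrating by parts (boundary term plus one more integral), an antiderivative of (-4*θ) cos(3*pi*θ) is -4*θ*sin(3*pi*θ)/(3*pi) - 4*cos(3*pi*θ)/(9*pi**2); evaluating from 0 to 1: ∫_{0}^{1} (-4*θ) cos(3*pi*θ) dθ = (4/(9*pi**2)) - (-4/(9*pi**2)) = 8/(9*pi**2).
Hence a_3 = 2·(8/(9*pi**2)) = 16/(9*pi**2).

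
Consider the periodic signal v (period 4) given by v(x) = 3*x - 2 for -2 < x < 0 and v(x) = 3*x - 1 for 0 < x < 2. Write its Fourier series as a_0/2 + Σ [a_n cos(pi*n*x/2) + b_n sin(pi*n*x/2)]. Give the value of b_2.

b_2 = 1/2 ∫_{-2}^{2} v(x) sin(pi*x) dx.
Split the integral at the breakpoints.
Integrating by parts (boundary term plus one more integral), an antiderivative of (3*x - 2) sin(pi*x) is -3*x*cos(pi*x)/pi + 3*sin(pi*x)/pi**2 + 2*cos(pi*x)/pi; evaluating from -2 to 0: ∫_{-2}^{0} (3*x - 2) sin(pi*x) dx = (2/pi) - (8/pi) = -6/pi.
Integrating by parts (boundary term plus one more integral), an antiderivative of (3*x - 1) sin(pi*x) is -3*x*cos(pi*x)/pi + 3*sin(pi*x)/pi**2 + cos(pi*x)/pi; evaluating from 0 to 2: ∫_{0}^{2} (3*x - 1) sin(pi*x) dx = (-5/pi) - (1/pi) = -6/pi.
Summing the pieces and multiplying by (1/2) gives b_2 = -6/pi.

-6/pi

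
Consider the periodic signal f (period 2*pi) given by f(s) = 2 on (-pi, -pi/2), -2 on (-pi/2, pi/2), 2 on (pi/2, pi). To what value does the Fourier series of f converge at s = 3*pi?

2

s = 3*pi differs from s = -pi by 2 full period(s), and the series is 2*pi-periodic.
f is continuous at s = -pi with value 2, so the series converges to 2 there.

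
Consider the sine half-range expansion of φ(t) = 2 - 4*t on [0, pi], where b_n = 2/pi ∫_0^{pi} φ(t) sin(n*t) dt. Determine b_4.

b_4 = 2/pi ∫_0^{pi} (2 - 4*t) sin(4*t) dt.
Integrating by parts (boundary term plus one more integral), an antiderivative of (2 - 4*t) sin(4*t) is t*cos(4*t) - sin(4*t)/4 - cos(4*t)/2; evaluating from 0 to pi: ∫_{0}^{pi} (2 - 4*t) sin(4*t) dt = (-1/2 + pi) - (-1/2) = pi.
Hence b_4 = (2/pi)·(pi) = 2.

2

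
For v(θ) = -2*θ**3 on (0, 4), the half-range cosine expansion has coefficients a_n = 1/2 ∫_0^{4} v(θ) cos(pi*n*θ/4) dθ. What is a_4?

-48/pi**2

a_4 = 1/2 ∫_0^{4} (-2*θ**3) cos(pi*θ) dθ.
Integrating by parts three times (tabular method), an antiderivative of (-2*θ**3) cos(pi*θ) is -2*θ**3*sin(pi*θ)/pi - 6*θ**2*cos(pi*θ)/pi**2 + 12*θ*sin(pi*θ)/pi**3 + 12*cos(pi*θ)/pi**4; evaluating from 0 to 4: ∫_{0}^{4} (-2*θ**3) cos(pi*θ) dθ = (12*(1 - 8*pi**2)/pi**4) - (12/pi**4) = -96/pi**2.
Hence a_4 = (1/2)·(-96/pi**2) = -48/pi**2.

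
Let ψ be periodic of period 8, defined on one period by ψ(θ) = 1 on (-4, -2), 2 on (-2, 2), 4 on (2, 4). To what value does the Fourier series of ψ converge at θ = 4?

5/2

At θ = 4 the one-sided limits are ψ(4^-) = 4 and ψ(4^+) = 1.
By Dirichlet's theorem the series converges to their average, [(4) + (1)]/2 = 5/2.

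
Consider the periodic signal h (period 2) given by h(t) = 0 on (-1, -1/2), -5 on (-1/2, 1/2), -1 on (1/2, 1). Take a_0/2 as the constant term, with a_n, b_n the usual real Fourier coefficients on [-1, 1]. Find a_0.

a_0 = ∫_{-1}^{1} h(t) dt = -11/2.

-11/2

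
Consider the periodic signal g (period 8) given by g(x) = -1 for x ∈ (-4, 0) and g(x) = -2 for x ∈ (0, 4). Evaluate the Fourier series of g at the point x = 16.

x = 16 differs from x = 0 by 2 full period(s), and the series is 8-periodic.
At x = 0 the one-sided limits are g(0^-) = -1 and g(0^+) = -2.
By Dirichlet's theorem the series converges to their average, [(-1) + (-2)]/2 = -3/2.

-3/2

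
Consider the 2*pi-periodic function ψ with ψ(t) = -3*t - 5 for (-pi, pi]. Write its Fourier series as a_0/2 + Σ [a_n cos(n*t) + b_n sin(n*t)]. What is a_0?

a_0 = 1/pi ∫_{-pi}^{pi} ψ(t) dt = 1/pi · (-10*pi) = -10.

-10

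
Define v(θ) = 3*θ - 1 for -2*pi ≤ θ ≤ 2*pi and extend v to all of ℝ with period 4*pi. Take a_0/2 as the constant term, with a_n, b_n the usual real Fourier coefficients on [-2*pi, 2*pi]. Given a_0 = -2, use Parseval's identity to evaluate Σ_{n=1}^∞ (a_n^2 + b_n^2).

24*pi**2

Parseval: a_0^2/2 + Σ_{n≥1} (a_n^2+b_n^2) = (1/(2*pi)) ∫_{-2*pi}^{2*pi} v(θ)^2 dθ = 2 + 24*pi**2.
Subtract a_0^2/2 = 2: Σ (a_n^2+b_n^2) = 24*pi**2.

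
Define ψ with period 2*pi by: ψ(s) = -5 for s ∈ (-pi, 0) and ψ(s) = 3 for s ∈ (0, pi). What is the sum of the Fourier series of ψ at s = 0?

-1

At s = 0 the one-sided limits are ψ(0^-) = -5 and ψ(0^+) = 3.
By Dirichlet's theorem the series converges to their average, [(-5) + (3)]/2 = -1.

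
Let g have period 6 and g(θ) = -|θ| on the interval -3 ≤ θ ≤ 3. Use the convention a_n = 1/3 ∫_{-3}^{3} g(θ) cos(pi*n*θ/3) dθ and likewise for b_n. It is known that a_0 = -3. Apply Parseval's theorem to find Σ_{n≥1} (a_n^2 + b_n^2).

Parseval: a_0^2/2 + Σ_{n≥1} (a_n^2+b_n^2) = 1/3 ∫_{-3}^{3} g(θ)^2 dθ = 6.
Subtract a_0^2/2 = 9/2: Σ (a_n^2+b_n^2) = 3/2.

3/2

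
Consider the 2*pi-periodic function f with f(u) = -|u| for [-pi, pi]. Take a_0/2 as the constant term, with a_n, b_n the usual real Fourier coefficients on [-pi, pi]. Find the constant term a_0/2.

a_0 = 1/pi ∫_{-pi}^{pi} f(u) du = 1/pi · (-pi**2) = -pi.
So the constant term a_0/2 = -pi/2.

-pi/2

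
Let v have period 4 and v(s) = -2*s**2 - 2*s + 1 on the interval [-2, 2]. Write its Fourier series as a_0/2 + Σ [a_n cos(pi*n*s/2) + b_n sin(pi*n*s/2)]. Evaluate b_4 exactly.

b_4 = 1/2 ∫_{-2}^{2} v(s) sin(2*pi*s) ds.
Integrating by parts twice (tabular method), an antiderivative of (-2*s**2 - 2*s + 1) sin(2*pi*s) is s**2*cos(2*pi*s)/pi - s*sin(2*pi*s)/pi**2 + s*cos(2*pi*s)/pi - sin(2*pi*s)/(2*pi**2) - cos(2*pi*s)/(2*pi) - cos(2*pi*s)/(2*pi**3); evaluating from -2 to 2: ∫_{-2}^{2} (-2*s**2 - 2*s + 1) sin(2*pi*s) ds = ((-1 + 11*pi**2)/(2*pi**3)) - ((-1 + 3*pi**2)/(2*pi**3)) = 4/pi.
Hence b_4 = (1/2)·(4/pi) = 2/pi.

2/pi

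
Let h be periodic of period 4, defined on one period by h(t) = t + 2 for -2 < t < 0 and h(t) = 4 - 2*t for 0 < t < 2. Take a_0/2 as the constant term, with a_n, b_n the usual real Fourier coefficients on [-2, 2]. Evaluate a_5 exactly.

a_5 = 1/2 ∫_{-2}^{2} h(t) cos(5*pi*t/2) dt.
Split the integral at the breakpoints.
Integrating by parts (boundary term plus one more integral), an antiderivative of (t + 2) cos(5*pi*t/2) is 2*t*sin(5*pi*t/2)/(5*pi) + 4*sin(5*pi*t/2)/(5*pi) + 4*cos(5*pi*t/2)/(25*pi**2); evaluating from -2 to 0: ∫_{-2}^{0} (t + 2) cos(5*pi*t/2) dt = (4/(25*pi**2)) - (-4/(25*pi**2)) = 8/(25*pi**2).
Integrating by parts (boundary term plus one more integral), an antiderivative of (4 - 2*t) cos(5*pi*t/2) is -4*t*sin(5*pi*t/2)/(5*pi) + 8*sin(5*pi*t/2)/(5*pi) - 8*cos(5*pi*t/2)/(25*pi**2); evaluating from 0 to 2: ∫_{0}^{2} (4 - 2*t) cos(5*pi*t/2) dt = (8/(25*pi**2)) - (-8/(25*pi**2)) = 16/(25*pi**2).
Summing the pieces and multiplying by (1/2) gives a_5 = 12/(25*pi**2).

12/(25*pi**2)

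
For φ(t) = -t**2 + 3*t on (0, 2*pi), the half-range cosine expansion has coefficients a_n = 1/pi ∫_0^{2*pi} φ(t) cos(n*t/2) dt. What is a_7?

a_7 = 1/pi ∫_0^{2*pi} (-t**2 + 3*t) cos(7*t/2) dt.
Integrating by parts twice (tabular method), an antiderivative of (-t**2 + 3*t) cos(7*t/2) is -2*t**2*sin(7*t/2)/7 + 6*t*sin(7*t/2)/7 - 8*t*cos(7*t/2)/49 + 16*sin(7*t/2)/343 + 12*cos(7*t/2)/49; evaluating from 0 to 2*pi: ∫_{0}^{2*pi} (-t**2 + 3*t) cos(7*t/2) dt = (-12/49 + 16*pi/49) - (12/49) = -24/49 + 16*pi/49.
Hence a_7 = (1/pi)·(-24/49 + 16*pi/49) = 8*(-3 + 2*pi)/(49*pi).

8*(-3 + 2*pi)/(49*pi)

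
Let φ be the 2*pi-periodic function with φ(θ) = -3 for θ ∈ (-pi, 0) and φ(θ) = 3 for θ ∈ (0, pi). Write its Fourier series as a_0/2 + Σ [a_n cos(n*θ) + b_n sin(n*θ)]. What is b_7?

12/(7*pi)

b_7 = 1/pi ∫_{-pi}^{pi} φ(θ) sin(7*θ) dθ.
φ is odd and sin(7*θ) is odd, so the integrand is even and b_7 = 2/pi ∫_0^{pi} φ(θ) sin(7*θ) dθ.
Directly, an antiderivative of (3) sin(7*θ) is -3*cos(7*θ)/7; evaluating from 0 to pi: ∫_{0}^{pi} (3) sin(7*θ) dθ = (3/7) - (-3/7) = 6/7.
Hence b_7 = (2/pi)·(6/7) = 12/(7*pi).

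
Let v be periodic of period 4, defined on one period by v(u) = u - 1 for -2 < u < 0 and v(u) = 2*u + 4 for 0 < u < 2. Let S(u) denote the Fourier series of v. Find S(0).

At u = 0 the one-sided limits are v(0^-) = -1 and v(0^+) = 4.
By Dirichlet's theorem the series converges to their average, [(-1) + (4)]/2 = 3/2.

3/2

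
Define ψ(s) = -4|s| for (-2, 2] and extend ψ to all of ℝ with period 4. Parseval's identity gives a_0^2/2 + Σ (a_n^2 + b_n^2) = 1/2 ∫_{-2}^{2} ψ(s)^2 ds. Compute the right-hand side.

1/2 ∫_{-2}^{2} ψ(s)^2 ds = 1/2 · (256/3) = 128/3.

128/3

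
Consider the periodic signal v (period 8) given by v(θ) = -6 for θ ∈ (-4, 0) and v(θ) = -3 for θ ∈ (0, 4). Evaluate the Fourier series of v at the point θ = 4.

-9/2

At θ = 4 the one-sided limits are v(4^-) = -3 and v(4^+) = -6.
By Dirichlet's theorem the series converges to their average, [(-3) + (-6)]/2 = -9/2.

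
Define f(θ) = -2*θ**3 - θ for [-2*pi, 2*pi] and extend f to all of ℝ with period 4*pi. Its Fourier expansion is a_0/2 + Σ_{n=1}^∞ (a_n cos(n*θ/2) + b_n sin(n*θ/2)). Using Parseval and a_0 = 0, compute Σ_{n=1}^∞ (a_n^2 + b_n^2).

Parseval: a_0^2/2 + Σ_{n≥1} (a_n^2+b_n^2) = (1/(2*pi)) ∫_{-2*pi}^{2*pi} f(θ)^2 dθ = 8*pi**2*(35 + 336*pi**2 + 960*pi**4)/105.
Subtract a_0^2/2 = 0: Σ (a_n^2+b_n^2) = 8*pi**2*(35 + 336*pi**2 + 960*pi**4)/105.

8*pi**2*(35 + 336*pi**2 + 960*pi**4)/105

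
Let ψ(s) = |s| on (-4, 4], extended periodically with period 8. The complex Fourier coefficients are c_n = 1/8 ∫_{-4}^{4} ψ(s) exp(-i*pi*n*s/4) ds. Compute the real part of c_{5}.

-8/(25*pi**2)

Since ψ is real-valued, Re(c_{5}) = 1/8 ∫_{-4}^{4} ψ(s) cos(5*pi*s/4) ds = a_{5}/2.
ψ is even and cos(5*pi*s/4) is even, so the integrand is even: ∫_{-4}^{4} ψ(s) cos(5*pi*s/4) ds = 2∫_0^{4} ψ(s) cos(5*pi*s/4) ds.
Integrating by parts (boundary term plus one more integral), an antiderivative of (s) cos(5*pi*s/4) is 4*s*sin(5*pi*s/4)/(5*pi) + 16*cos(5*pi*s/4)/(25*pi**2); evaluating from 0 to 4: ∫_{0}^{4} (s) cos(5*pi*s/4) ds = (-16/(25*pi**2)) - (16/(25*pi**2)) = -32/(25*pi**2).
So ∫_{-4}^{4} ψ(s) cos(5*pi*s/4) ds = -64/(25*pi**2).
Hence Re(c_{5}) = (1/8)·(-64/(25*pi**2)) = -8/(25*pi**2).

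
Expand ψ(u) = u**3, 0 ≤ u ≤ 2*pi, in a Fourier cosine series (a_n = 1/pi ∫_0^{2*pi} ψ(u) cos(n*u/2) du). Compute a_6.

4*pi/3

a_6 = 1/pi ∫_0^{2*pi} (u**3) cos(3*u) du.
Integrating by parts three times (tabular method), an antiderivative of (u**3) cos(3*u) is u**3*sin(3*u)/3 + u**2*cos(3*u)/3 - 2*u*sin(3*u)/9 - 2*cos(3*u)/27; evaluating from 0 to 2*pi: ∫_{0}^{2*pi} (u**3) cos(3*u) du = (-2/27 + 4*pi**2/3) - (-2/27) = 4*pi**2/3.
Hence a_6 = (1/pi)·(4*pi**2/3) = 4*pi/3.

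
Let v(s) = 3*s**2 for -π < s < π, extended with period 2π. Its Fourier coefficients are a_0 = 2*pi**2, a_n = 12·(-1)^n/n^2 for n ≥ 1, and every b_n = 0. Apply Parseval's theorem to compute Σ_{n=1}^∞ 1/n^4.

Parseval: a_0^2/2 + Σ a_n^2 = (1/π) ∫_{-π}^{π} v(s)^2 ds = 18*pi**4/5.
Subtract a_0^2/2 = 2*pi**4: Σ a_n^2 = 8*pi**4/5.
Since a_n^2 = 144/n^4, Σ 1/n^4 = pi**4/90.

pi**4/90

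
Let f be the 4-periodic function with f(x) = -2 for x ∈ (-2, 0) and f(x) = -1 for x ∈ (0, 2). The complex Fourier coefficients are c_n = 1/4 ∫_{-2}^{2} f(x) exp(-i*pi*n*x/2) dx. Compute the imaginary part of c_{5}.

Since f is real-valued, Im(c_{5}) = -1/4 ∫_{-2}^{2} f(x) sin(5*pi*x/2) dx = -b_{5}/2.
Split the integral at the breakpoints.
Directly, an antiderivative of (-2) sin(5*pi*x/2) is 4*cos(5*pi*x/2)/(5*pi); evaluating from -2 to 0: ∫_{-2}^{0} (-2) sin(5*pi*x/2) dx = (4/(5*pi)) - (-4/(5*pi)) = 8/(5*pi).
Directly, an antiderivative of (-1) sin(5*pi*x/2) is 2*cos(5*pi*x/2)/(5*pi); evaluating from 0 to 2: ∫_{0}^{2} (-1) sin(5*pi*x/2) dx = (-2/(5*pi)) - (2/(5*pi)) = -4/(5*pi).
So ∫_{-2}^{2} f(x) sin(5*pi*x/2) dx = 4/(5*pi).
Hence Im(c_{5}) = (-1/4)·(4/(5*pi)) = -1/(5*pi).

-1/(5*pi)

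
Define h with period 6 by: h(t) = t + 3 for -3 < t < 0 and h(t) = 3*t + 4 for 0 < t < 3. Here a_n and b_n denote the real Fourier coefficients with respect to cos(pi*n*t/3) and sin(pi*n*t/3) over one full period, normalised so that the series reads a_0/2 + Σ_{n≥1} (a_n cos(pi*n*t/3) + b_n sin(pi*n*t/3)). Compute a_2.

a_2 = 1/3 ∫_{-3}^{3} h(t) cos(2*pi*t/3) dt.
Split the integral at the breakpoints.
Integrating by parts (boundary term plus one more integral), an antiderivative of (t + 3) cos(2*pi*t/3) is 3*t*sin(2*pi*t/3)/(2*pi) + 9*sin(2*pi*t/3)/(2*pi) + 9*cos(2*pi*t/3)/(4*pi**2); evaluating from -3 to 0: ∫_{-3}^{0} (t + 3) cos(2*pi*t/3) dt = (9/(4*pi**2)) - (9/(4*pi**2)) = 0.
Integrating by parts (boundary term plus one more integral), an antiderivative of (3*t + 4) cos(2*pi*t/3) is 9*t*sin(2*pi*t/3)/(2*pi) + 6*sin(2*pi*t/3)/pi + 27*cos(2*pi*t/3)/(4*pi**2); evaluating from 0 to 3: ∫_{0}^{3} (3*t + 4) cos(2*pi*t/3) dt = (27/(4*pi**2)) - (27/(4*pi**2)) = 0.
Summing the pieces and multiplying by (1/3) gives a_2 = 0.

0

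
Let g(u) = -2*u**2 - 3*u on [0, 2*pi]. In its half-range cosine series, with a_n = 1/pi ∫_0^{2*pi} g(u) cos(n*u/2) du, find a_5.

8*(3 + 4*pi)/(25*pi)

a_5 = 1/pi ∫_0^{2*pi} (-2*u**2 - 3*u) cos(5*u/2) du.
Integrating by parts twice (tabular method), an antiderivative of (-2*u**2 - 3*u) cos(5*u/2) is -4*u**2*sin(5*u/2)/5 - 6*u*sin(5*u/2)/5 - 16*u*cos(5*u/2)/25 + 32*sin(5*u/2)/125 - 12*cos(5*u/2)/25; evaluating from 0 to 2*pi: ∫_{0}^{2*pi} (-2*u**2 - 3*u) cos(5*u/2) du = (12/25 + 32*pi/25) - (-12/25) = 24/25 + 32*pi/25.
Hence a_5 = (1/pi)·(24/25 + 32*pi/25) = 8*(3 + 4*pi)/(25*pi).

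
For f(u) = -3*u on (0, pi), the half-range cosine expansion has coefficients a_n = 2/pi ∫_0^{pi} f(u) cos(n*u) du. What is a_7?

a_7 = 2/pi ∫_0^{pi} (-3*u) cos(7*u) du.
Integrating by parts (boundary term plus one more integral), an antiderivative of (-3*u) cos(7*u) is -3*u*sin(7*u)/7 - 3*cos(7*u)/49; evaluating from 0 to pi: ∫_{0}^{pi} (-3*u) cos(7*u) du = (3/49) - (-3/49) = 6/49.
Hence a_7 = (2/pi)·(6/49) = 12/(49*pi).

12/(49*pi)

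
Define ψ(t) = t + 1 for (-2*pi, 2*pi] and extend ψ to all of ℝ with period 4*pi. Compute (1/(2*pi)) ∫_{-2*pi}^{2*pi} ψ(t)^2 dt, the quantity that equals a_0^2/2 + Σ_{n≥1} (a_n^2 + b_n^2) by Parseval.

(1/(2*pi)) ∫_{-2*pi}^{2*pi} ψ(t)^2 dt = (1/(2*pi)) · (4*pi + 16*pi**3/3) = 2 + 8*pi**2/3.

2 + 8*pi**2/3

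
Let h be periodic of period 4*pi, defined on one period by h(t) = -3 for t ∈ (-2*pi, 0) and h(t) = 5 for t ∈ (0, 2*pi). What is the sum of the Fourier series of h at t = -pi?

h is continuous at t = -pi with value -3, so the series converges to -3 there.

-3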